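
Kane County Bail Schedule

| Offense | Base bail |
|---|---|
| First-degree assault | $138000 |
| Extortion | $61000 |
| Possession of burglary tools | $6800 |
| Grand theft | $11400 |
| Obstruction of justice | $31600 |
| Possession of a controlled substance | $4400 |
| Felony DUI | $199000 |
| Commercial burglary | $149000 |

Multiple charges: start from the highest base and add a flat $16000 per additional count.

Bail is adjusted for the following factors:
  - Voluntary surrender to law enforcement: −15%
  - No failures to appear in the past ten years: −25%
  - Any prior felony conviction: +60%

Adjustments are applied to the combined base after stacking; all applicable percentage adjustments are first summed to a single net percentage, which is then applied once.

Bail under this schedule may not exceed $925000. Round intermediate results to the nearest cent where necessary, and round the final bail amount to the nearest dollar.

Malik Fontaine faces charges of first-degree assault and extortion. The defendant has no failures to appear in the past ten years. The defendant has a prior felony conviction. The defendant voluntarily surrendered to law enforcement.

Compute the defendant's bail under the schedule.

$184800

Base amounts from the schedule: first-degree assault $138000; extortion $61000.
Stacking rule: highest base plus $16000 per additional charge. Highest is first-degree assault at $138000; 1 additional charge → +$16000. Combined base = $154000.
Net percentage adjustment: −15% −25% +60% = +20%. $154000 × 1.2 = $184800.
$184800 is within the $925000 maximum.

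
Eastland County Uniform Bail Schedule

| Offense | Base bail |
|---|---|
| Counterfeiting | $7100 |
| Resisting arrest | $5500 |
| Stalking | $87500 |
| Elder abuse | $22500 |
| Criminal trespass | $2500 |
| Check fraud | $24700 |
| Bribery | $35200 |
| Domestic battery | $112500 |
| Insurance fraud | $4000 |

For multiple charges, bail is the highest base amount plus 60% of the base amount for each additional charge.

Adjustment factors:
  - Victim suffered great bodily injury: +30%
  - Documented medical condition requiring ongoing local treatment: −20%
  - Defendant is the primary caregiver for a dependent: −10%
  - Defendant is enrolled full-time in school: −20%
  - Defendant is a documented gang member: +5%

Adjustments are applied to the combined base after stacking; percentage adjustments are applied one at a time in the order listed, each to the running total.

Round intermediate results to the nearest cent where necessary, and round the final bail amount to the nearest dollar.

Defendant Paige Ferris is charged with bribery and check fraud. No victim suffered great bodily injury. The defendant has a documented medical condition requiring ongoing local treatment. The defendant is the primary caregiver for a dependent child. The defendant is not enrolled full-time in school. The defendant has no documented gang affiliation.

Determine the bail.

$36014

Base amounts from the schedule: bribery $35200; check fraud $24700.
Stacking rule: highest base plus 60% of each additional charge. Highest is bribery at $35200. Additional: $24700 × 60% = $14820. Combined base = $35200 + $14820 = $50020.
Documented medical condition requiring ongoing local treatment (−20%): $50020 × 0.8 = $40016.
Defendant is the primary caregiver for a dependent (−10%): $40016 × 0.9 = $36014.40.
Rounded to the nearest dollar: $36014.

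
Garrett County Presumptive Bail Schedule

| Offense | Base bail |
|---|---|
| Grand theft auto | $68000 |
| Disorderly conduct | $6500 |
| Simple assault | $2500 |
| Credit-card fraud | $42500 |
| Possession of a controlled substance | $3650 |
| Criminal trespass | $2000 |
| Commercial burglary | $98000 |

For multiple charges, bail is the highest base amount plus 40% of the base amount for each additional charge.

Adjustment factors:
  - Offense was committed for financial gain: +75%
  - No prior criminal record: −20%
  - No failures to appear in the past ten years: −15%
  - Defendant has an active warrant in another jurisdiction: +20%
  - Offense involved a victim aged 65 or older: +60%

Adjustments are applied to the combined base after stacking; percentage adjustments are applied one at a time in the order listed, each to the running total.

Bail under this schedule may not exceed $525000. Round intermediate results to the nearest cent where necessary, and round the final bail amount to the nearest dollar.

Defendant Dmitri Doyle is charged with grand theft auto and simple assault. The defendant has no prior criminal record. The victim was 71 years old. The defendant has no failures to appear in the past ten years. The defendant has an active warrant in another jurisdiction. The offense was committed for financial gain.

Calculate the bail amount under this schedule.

Base amounts from the schedule: grand theft auto $68000; simple assault $2500.
Stacking rule: highest base plus 40% of each additional charge. Highest is grand theft auto at $68000. Additional: $2500 × 40% = $1000. Combined base = $68000 + $1000 = $69000.
Offense was committed for financial gain (+75%): $69000 × 1.75 = $120750.
No prior criminal record (−20%): $120750 × 0.8 = $96600.
No failures to appear in the past ten years (−15%): $96600 × 0.85 = $82110.
Defendant has an active warrant in another jurisdiction (+20%): $82110 × 1.2 = $98532.
Offense involved a victim aged 65 or older (+60%): $98532 × 1.6 = $157651.20.
$157651.20 is within the $525000 maximum.
Rounded to the nearest dollar: $157651.

$157651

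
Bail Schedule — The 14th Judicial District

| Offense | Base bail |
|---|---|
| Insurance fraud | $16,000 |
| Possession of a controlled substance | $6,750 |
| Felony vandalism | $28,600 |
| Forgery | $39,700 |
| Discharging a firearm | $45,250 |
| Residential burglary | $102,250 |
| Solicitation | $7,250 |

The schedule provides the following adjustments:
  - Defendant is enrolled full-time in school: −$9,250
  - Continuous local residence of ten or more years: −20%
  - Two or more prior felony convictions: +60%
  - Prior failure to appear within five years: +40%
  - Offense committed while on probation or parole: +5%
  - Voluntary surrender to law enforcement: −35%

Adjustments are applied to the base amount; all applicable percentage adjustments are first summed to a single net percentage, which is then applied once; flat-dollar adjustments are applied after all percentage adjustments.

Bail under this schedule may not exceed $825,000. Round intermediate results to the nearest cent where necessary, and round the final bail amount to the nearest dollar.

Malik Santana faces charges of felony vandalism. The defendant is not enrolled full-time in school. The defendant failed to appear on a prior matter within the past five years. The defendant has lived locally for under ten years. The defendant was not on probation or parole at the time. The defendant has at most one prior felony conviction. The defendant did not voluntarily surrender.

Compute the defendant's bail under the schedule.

Base amounts from the schedule: felony vandalism $28,600.
Single charge. Combined base = $28,600.
Prior failure to appear within five years (+40%): $28,600 × 1.4 = $40,040.
$40,040 is within the $825,000 maximum.

$40,040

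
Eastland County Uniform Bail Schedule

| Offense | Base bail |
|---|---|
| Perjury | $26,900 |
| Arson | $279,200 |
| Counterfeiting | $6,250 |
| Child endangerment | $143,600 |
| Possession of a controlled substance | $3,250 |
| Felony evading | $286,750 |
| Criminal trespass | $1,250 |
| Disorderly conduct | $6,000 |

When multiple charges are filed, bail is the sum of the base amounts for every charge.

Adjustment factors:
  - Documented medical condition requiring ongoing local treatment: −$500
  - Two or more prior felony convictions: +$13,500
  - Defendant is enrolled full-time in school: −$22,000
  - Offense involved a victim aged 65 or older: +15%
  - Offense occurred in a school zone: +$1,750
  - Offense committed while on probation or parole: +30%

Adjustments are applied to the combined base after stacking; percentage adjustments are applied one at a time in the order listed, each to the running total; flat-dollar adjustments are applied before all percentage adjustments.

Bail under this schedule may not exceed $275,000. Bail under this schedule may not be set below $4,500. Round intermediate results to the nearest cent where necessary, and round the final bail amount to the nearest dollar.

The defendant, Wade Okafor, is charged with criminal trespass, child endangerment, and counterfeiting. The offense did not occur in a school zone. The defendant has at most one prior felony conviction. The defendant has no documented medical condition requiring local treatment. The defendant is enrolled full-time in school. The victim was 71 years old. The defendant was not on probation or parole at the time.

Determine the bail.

Base amounts from the schedule: criminal trespass $1,250; child endangerment $143,600; counterfeiting $6,250.
Stacking rule: sum of all bases. $1,250 + $143,600 + $6,250 = $151,100.
Defendant is enrolled full-time in school (−$22,000 flat): $151,100 − $22,000 = $129,100.
Offense involved a victim aged 65 or older (+15%): $129,100 × 1.15 = $148,465.
$148,465 is within the $275,000 maximum.
$148,465 is at or above the $4,500 minimum.

$148,465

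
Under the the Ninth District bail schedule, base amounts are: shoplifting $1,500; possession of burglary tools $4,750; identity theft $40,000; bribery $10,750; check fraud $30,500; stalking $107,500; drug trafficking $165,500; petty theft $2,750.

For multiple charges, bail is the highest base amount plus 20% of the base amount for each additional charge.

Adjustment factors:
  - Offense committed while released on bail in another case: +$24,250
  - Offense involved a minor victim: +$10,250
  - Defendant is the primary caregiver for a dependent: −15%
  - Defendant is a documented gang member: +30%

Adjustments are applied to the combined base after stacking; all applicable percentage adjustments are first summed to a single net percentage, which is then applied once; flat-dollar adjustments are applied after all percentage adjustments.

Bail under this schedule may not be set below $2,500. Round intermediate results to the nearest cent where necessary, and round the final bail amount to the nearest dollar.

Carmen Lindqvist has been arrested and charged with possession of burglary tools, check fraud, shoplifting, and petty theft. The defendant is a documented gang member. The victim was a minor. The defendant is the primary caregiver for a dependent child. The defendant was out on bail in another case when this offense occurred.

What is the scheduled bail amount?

$71,645

Base amounts from the schedule: possession of burglary tools $4,750; check fraud $30,500; shoplifting $1,500; petty theft $2,750.
Stacking rule: highest base plus 20% of each additional charge. Highest is check fraud at $30,500. Additional: $4,750 × 20% = $950; $1,500 × 20% = $300; $2,750 × 20% = $550. Combined base = $30,500 + $1,800 = $32,300.
Net percentage adjustment: −15% +30% = +15%. $32,300 × 1.15 = $37,145.
Offense committed while released on bail in another case (+$24,250 flat): $37,145 + $24,250 = $61,395.
Offense involved a minor victim (+$10,250 flat): $61,395 + $10,250 = $71,645.
$71,645 is at or above the $2,500 minimum.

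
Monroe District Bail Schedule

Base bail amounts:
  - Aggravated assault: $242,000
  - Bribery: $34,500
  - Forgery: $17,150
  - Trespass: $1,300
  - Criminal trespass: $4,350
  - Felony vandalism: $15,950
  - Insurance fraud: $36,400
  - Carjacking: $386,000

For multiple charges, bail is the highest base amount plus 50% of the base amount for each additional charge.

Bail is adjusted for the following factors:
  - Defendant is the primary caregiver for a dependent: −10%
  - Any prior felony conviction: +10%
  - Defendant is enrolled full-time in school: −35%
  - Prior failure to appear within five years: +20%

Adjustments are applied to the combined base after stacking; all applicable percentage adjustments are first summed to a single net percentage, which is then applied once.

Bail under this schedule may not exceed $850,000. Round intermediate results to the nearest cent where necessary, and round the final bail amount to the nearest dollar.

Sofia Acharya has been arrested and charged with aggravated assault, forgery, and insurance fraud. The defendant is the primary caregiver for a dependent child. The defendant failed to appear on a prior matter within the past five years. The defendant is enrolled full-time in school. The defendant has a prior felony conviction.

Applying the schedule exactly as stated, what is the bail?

Base amounts from the schedule: aggravated assault $242,000; forgery $17,150; insurance fraud $36,400.
Stacking rule: highest base plus 50% of each additional charge. Highest is aggravated assault at $242,000. Additional: $17,150 × 50% = $8,575; $36,400 × 50% = $18,200. Combined base = $242,000 + $26,775 = $268,775.
Net percentage adjustment: −10% +10% −35% +20% = −15%. $268,775 × 0.85 = $228,458.75.
$228,458.75 is within the $850,000 maximum.
Rounded to the nearest dollar: $228,459.

$228,459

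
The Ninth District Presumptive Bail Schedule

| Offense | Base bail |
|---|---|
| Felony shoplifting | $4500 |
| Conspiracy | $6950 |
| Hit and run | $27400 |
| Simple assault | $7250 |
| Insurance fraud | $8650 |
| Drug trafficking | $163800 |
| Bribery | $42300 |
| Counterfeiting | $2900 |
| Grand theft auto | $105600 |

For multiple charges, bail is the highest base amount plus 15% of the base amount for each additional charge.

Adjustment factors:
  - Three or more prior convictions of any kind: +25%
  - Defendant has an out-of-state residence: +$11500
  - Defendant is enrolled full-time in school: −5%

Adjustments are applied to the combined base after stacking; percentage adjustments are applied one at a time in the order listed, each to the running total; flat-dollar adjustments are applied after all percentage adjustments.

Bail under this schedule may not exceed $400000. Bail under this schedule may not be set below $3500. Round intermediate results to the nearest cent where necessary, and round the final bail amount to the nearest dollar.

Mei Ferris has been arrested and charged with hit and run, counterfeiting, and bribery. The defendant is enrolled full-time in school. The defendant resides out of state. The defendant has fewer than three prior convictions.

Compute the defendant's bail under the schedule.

Base amounts from the schedule: hit and run $27400; counterfeiting $2900; bribery $42300.
Stacking rule: highest base plus 15% of each additional charge. Highest is bribery at $42300. Additional: $27400 × 15% = $4110; $2900 × 15% = $435. Combined base = $42300 + $4545 = $46845.
Defendant is enrolled full-time in school (−5%): $46845 × 0.95 = $44502.75.
Defendant has an out-of-state residence (+$11500 flat): $44502.75 + $11500 = $56002.75.
$56002.75 is within the $400000 maximum.
$56002.75 is at or above the $3500 minimum.
Rounded to the nearest dollar: $56003.

$56003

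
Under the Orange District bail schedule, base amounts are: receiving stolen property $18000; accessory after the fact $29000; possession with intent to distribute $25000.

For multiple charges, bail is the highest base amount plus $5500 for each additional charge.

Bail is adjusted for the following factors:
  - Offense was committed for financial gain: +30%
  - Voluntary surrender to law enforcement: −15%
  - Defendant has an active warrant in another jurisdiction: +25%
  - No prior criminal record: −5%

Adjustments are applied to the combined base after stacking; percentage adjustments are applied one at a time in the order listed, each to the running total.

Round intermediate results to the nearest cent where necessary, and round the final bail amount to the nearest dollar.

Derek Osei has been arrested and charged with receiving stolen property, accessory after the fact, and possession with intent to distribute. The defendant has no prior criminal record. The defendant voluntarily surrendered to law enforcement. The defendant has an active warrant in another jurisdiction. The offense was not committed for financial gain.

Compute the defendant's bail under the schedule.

$40375

Base amounts from the schedule: receiving stolen property $18000; accessory after the fact $29000; possession with intent to distribute $25000.
Stacking rule: highest base plus $5500 per additional charge. Highest is accessory after the fact at $29000; 2 additional charges → +$11000. Combined base = $40000.
Voluntary surrender to law enforcement (−15%): $40000 × 0.85 = $34000.
Defendant has an active warrant in another jurisdiction (+25%): $34000 × 1.25 = $42500.
No prior criminal record (−5%): $42500 × 0.95 = $40375.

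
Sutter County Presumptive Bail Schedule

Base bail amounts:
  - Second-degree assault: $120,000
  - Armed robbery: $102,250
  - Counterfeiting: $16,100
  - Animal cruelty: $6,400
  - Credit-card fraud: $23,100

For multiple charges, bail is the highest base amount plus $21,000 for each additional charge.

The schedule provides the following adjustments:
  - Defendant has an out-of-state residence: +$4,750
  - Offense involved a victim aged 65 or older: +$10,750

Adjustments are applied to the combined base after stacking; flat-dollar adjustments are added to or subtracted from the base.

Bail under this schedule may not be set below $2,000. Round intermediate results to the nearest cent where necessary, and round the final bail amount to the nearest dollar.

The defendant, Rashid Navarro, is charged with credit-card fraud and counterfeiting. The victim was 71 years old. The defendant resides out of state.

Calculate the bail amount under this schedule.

Base amounts from the schedule: credit-card fraud $23,100; counterfeiting $16,100.
Stacking rule: highest base plus $21,000 per additional charge. Highest is credit-card fraud at $23,100; 1 additional charge → +$21,000. Combined base = $44,100.
Defendant has an out-of-state residence (+$4,750 flat): $44,100 + $4,750 = $48,850.
Offense involved a victim aged 65 or older (+$10,750 flat): $48,850 + $10,750 = $59,600.
$59,600 is at or above the $2,000 minimum.

$59,600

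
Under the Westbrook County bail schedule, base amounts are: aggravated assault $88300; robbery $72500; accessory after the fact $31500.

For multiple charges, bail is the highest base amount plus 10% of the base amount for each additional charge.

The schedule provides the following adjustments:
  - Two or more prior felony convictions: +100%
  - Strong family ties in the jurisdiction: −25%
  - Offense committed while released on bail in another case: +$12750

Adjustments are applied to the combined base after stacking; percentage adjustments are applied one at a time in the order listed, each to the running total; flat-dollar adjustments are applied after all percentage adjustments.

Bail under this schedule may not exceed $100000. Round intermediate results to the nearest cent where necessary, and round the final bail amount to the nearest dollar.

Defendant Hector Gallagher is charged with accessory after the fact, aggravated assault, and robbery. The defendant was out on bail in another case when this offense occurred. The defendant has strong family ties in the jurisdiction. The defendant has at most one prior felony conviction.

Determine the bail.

$86775

Base amounts from the schedule: accessory after the fact $31500; aggravated assault $88300; robbery $72500.
Stacking rule: highest base plus 10% of each additional charge. Highest is aggravated assault at $88300. Additional: $31500 × 10% = $3150; $72500 × 10% = $7250. Combined base = $88300 + $10400 = $98700.
Strong family ties in the jurisdiction (−25%): $98700 × 0.75 = $74025.
Offense committed while released on bail in another case (+$12750 flat): $74025 + $12750 = $86775.
$86775 is within the $100000 maximum.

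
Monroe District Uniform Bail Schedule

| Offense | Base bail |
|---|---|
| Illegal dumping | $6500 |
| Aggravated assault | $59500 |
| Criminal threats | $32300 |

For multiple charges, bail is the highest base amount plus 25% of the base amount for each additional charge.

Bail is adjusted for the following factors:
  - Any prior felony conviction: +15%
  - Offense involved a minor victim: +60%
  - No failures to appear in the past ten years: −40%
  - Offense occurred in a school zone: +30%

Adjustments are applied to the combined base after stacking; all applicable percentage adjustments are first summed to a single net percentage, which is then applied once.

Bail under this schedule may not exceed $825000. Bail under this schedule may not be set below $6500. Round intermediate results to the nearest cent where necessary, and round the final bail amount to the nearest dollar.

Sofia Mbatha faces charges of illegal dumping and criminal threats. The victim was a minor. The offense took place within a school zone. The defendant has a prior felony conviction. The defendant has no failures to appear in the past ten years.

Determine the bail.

Base amounts from the schedule: illegal dumping $6500; criminal threats $32300.
Stacking rule: highest base plus 25% of each additional charge. Highest is criminal threats at $32300. Additional: $6500 × 25% = $1625. Combined base = $32300 + $1625 = $33925.
Net percentage adjustment: +15% +60% −40% +30% = +65%. $33925 × 1.65 = $55976.25.
$55976.25 is within the $825000 maximum.
$55976.25 is at or above the $6500 minimum.
Rounded to the nearest dollar: $55976.

$55976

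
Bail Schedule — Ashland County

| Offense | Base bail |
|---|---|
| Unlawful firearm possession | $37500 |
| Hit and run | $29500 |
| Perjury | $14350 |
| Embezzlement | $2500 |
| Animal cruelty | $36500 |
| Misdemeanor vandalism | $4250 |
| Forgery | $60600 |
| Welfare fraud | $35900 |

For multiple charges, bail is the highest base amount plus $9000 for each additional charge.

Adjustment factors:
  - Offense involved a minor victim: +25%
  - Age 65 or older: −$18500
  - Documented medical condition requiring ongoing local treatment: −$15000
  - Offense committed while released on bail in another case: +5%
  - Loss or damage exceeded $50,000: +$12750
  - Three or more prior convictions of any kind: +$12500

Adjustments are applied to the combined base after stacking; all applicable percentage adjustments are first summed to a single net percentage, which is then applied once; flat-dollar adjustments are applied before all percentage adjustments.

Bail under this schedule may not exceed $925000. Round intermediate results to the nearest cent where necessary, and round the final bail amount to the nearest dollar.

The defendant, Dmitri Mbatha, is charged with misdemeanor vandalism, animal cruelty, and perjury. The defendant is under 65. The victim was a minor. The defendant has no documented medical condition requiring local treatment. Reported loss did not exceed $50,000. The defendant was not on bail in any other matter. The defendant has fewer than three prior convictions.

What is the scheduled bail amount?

Base amounts from the schedule: misdemeanor vandalism $4250; animal cruelty $36500; perjury $14350.
Stacking rule: highest base plus $9000 per additional charge. Highest is animal cruelty at $36500; 2 additional charges → +$18000. Combined base = $54500.
Offense involved a minor victim (+25%): $54500 × 1.25 = $68125.
$68125 is within the $925000 maximum.

$68125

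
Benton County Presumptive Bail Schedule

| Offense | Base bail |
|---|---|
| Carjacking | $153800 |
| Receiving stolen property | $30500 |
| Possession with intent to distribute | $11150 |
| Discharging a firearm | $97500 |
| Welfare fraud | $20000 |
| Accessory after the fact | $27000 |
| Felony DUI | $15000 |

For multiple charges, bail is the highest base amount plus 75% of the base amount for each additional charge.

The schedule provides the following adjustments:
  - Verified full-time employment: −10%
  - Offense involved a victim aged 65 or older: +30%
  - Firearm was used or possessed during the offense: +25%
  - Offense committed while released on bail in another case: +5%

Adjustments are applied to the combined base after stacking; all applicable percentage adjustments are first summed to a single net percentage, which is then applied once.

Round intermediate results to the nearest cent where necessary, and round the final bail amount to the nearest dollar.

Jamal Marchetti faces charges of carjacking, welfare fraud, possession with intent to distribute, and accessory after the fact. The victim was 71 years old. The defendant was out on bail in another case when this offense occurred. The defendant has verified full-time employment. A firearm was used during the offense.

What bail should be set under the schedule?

$296119

Base amounts from the schedule: carjacking $153800; welfare fraud $20000; possession with intent to distribute $11150; accessory after the fact $27000.
Stacking rule: highest base plus 75% of each additional charge. Highest is carjacking at $153800. Additional: $20000 × 75% = $15000; $11150 × 75% = $8362.50; $27000 × 75% = $20250. Combined base = $153800 + $43612.50 = $197412.50.
Net percentage adjustment: −10% +30% +25% +5% = +50%. $197412.50 × 1.5 = $296118.75.
Rounded to the nearest dollar: $296119.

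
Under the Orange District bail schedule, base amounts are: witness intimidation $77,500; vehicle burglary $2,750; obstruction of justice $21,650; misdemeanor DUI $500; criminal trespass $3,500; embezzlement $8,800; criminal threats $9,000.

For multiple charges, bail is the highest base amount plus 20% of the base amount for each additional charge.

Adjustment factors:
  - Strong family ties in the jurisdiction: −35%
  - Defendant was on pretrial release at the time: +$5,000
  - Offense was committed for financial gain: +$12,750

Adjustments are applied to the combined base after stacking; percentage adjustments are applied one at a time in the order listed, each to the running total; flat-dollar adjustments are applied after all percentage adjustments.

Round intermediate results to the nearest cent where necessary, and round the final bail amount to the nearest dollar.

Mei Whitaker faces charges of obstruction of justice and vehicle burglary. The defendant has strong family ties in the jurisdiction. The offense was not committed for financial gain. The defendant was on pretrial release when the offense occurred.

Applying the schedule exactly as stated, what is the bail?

$19,430

Base amounts from the schedule: obstruction of justice $21,650; vehicle burglary $2,750.
Stacking rule: highest base plus 20% of each additional charge. Highest is obstruction of justice at $21,650. Additional: $2,750 × 20% = $550. Combined base = $21,650 + $550 = $22,200.
Strong family ties in the jurisdiction (−35%): $22,200 × 0.65 = $14,430.
Defendant was on pretrial release at the time (+$5,000 flat): $14,430 + $5,000 = $19,430.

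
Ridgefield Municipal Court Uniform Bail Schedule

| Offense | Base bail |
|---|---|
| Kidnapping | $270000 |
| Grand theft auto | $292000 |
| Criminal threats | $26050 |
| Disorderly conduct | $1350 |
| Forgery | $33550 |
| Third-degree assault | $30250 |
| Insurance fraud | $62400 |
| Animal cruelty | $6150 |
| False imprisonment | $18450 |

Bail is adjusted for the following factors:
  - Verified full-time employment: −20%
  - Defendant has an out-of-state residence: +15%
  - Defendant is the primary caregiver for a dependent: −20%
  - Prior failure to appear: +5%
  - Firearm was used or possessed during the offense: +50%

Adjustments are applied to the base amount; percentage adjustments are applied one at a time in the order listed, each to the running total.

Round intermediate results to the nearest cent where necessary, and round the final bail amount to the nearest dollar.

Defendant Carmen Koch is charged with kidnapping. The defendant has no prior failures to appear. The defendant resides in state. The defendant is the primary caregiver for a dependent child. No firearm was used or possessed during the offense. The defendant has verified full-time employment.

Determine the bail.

$172800

Base amounts from the schedule: kidnapping $270000.
Single charge. Combined base = $270000.
Verified full-time employment (−20%): $270000 × 0.8 = $216000.
Defendant is the primary caregiver for a dependent (−20%): $216000 × 0.8 = $172800.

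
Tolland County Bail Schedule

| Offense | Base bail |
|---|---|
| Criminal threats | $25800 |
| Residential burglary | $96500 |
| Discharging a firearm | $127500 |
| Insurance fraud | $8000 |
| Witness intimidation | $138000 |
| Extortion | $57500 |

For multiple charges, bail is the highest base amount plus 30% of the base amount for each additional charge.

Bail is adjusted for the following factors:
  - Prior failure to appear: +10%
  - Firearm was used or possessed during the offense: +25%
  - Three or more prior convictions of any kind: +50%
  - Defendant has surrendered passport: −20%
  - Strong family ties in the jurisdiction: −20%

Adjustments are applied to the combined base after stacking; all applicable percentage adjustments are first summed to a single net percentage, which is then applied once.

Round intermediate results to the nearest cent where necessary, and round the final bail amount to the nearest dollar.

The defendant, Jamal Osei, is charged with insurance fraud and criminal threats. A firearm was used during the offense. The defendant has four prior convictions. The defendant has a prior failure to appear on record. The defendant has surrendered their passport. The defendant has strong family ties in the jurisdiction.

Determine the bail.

$40890

Base amounts from the schedule: insurance fraud $8000; criminal threats $25800.
Stacking rule: highest base plus 30% of each additional charge. Highest is criminal threats at $25800. Additional: $8000 × 30% = $2400. Combined base = $25800 + $2400 = $28200.
Net percentage adjustment: +10% +25% +50% −20% −20% = +45%. $28200 × 1.45 = $40890.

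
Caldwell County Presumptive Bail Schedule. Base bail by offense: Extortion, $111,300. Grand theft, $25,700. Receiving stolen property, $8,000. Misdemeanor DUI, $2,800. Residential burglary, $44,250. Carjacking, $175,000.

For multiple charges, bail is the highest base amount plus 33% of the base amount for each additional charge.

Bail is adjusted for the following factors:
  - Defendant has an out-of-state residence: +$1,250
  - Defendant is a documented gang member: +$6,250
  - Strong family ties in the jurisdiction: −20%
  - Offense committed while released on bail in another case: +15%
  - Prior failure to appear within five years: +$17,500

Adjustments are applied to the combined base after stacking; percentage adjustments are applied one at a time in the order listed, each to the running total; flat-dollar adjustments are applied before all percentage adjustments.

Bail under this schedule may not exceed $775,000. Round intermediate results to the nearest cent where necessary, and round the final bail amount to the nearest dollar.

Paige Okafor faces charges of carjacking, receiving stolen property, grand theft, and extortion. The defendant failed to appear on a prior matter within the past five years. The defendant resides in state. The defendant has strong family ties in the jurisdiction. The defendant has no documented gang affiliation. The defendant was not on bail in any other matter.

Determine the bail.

Base amounts from the schedule: carjacking $175,000; receiving stolen property $8,000; grand theft $25,700; extortion $111,300.
Stacking rule: highest base plus 33% of each additional charge. Highest is carjacking at $175,000. Additional: $8,000 × 33% = $2,640; $25,700 × 33% = $8,481; $111,300 × 33% = $36,729. Combined base = $175,000 + $47,850 = $222,850.
Prior failure to appear within five years (+$17,500 flat): $222,850 + $17,500 = $240,350.
Strong family ties in the jurisdiction (−20%): $240,350 × 0.8 = $192,280.
$192,280 is within the $775,000 maximum.

$192,280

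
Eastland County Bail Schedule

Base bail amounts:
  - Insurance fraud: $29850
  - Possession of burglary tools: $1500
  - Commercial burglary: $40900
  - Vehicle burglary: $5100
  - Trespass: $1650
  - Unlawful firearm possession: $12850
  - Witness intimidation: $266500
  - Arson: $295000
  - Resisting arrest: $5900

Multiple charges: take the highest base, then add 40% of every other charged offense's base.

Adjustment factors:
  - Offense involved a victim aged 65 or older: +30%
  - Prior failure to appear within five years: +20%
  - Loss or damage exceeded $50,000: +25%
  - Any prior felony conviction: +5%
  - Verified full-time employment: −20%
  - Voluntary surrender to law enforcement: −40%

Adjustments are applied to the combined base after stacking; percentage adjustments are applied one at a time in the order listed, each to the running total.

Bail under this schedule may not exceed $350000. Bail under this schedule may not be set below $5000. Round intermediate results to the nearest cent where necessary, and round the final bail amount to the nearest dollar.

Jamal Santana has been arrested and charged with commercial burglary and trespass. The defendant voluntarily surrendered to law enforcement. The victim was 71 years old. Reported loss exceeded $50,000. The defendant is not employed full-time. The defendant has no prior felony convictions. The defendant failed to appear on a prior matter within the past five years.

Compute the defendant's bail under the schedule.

$48625

Base amounts from the schedule: commercial burglary $40900; trespass $1650.
Stacking rule: highest base plus 40% of each additional charge. Highest is commercial burglary at $40900. Additional: $1650 × 40% = $660. Combined base = $40900 + $660 = $41560.
Offense involved a victim aged 65 or older (+30%): $41560 × 1.3 = $54028.
Prior failure to appear within five years (+20%): $54028 × 1.2 = $64833.60.
Loss or damage exceeded $50,000 (+25%): $64833.60 × 1.25 = $81042.
Voluntary surrender to law enforcement (−40%): $81042 × 0.6 = $48625.20.
$48625.20 is within the $350000 maximum.
$48625.20 is at or above the $5000 minimum.
Rounded to the nearest dollar: $48625.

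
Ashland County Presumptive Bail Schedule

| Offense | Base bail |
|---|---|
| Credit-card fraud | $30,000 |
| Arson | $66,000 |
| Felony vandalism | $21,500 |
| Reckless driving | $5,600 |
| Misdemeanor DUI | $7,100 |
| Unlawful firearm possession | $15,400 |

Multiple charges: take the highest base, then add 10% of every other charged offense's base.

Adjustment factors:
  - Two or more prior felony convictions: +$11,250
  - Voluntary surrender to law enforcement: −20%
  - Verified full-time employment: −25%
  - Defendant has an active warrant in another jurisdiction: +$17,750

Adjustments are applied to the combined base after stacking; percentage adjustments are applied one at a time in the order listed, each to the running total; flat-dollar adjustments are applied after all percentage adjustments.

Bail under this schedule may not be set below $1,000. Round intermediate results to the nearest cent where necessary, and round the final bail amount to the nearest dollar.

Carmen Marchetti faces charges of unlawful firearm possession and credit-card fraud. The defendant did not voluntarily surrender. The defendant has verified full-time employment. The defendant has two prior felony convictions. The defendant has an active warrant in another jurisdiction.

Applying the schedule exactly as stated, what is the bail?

Base amounts from the schedule: unlawful firearm possession $15,400; credit-card fraud $30,000.
Stacking rule: highest base plus 10% of each additional charge. Highest is credit-card fraud at $30,000. Additional: $15,400 × 10% = $1,540. Combined base = $30,000 + $1,540 = $31,540.
Verified full-time employment (−25%): $31,540 × 0.75 = $23,655.
Two or more prior felony convictions (+$11,250 flat): $23,655 + $11,250 = $34,905.
Defendant has an active warrant in another jurisdiction (+$17,750 flat): $34,905 + $17,750 = $52,655.
$52,655 is at or above the $1,000 minimum.

$52,655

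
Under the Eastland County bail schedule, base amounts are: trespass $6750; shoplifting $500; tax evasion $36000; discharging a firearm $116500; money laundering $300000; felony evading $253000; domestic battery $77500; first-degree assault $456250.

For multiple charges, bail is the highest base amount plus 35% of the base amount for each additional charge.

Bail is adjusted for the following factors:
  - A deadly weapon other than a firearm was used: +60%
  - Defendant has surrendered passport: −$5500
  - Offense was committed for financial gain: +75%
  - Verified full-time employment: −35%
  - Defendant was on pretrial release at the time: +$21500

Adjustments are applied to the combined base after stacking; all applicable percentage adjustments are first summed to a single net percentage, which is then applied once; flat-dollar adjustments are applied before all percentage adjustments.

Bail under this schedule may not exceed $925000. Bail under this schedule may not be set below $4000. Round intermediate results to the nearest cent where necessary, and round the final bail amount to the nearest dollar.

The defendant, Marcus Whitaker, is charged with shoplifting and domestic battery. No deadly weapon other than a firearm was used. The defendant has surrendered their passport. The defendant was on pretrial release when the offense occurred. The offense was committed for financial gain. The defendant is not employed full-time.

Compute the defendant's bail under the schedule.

$163931

Base amounts from the schedule: shoplifting $500; domestic battery $77500.
Stacking rule: highest base plus 35% of each additional charge. Highest is domestic battery at $77500. Additional: $500 × 35% = $175. Combined base = $77500 + $175 = $77675.
Defendant has surrendered passport (−$5500 flat): $77675 − $5500 = $72175.
Defendant was on pretrial release at the time (+$21500 flat): $72175 + $21500 = $93675.
Offense was committed for financial gain (+75%): $93675 × 1.75 = $163931.25.
$163931.25 is within the $925000 maximum.
$163931.25 is at or above the $4000 minimum.
Rounded to the nearest dollar: $163931.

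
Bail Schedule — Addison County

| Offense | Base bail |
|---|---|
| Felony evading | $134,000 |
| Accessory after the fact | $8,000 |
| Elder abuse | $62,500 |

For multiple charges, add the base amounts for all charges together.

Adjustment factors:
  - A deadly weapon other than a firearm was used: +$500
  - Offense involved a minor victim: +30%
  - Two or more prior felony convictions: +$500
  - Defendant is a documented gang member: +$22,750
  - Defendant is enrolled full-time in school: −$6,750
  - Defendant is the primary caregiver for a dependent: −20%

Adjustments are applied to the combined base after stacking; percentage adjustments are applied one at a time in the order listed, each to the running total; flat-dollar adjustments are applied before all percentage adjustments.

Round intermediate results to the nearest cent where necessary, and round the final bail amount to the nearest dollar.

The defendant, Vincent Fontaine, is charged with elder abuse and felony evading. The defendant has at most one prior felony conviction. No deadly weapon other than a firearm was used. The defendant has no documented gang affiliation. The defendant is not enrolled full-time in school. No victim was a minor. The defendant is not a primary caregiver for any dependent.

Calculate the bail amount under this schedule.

$196,500

Base amounts from the schedule: elder abuse $62,500; felony evading $134,000.
Stacking rule: sum of all bases. $62,500 + $134,000 = $196,500.
No adjustment factors apply to this defendant.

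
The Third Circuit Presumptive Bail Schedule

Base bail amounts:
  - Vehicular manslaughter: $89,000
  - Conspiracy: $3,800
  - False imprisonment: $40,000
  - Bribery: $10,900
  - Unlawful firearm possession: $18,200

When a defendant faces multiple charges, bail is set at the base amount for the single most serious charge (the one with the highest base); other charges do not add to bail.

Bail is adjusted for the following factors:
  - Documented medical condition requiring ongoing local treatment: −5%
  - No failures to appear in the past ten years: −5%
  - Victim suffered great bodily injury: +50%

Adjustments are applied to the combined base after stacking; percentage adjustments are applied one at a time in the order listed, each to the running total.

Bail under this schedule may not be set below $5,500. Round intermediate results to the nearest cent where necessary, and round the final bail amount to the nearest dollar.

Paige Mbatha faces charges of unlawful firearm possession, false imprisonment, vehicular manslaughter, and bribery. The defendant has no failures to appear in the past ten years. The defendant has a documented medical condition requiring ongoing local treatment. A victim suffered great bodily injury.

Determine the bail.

Base amounts from the schedule: unlawful firearm possession $18,200; false imprisonment $40,000; vehicular manslaughter $89,000; bribery $10,900.
Stacking rule: use the highest base only. Highest is vehicular manslaughter at $89,000. Combined base = $89,000.
Documented medical condition requiring ongoing local treatment (−5%): $89,000 × 0.95 = $84,550.
No failures to appear in the past ten years (−5%): $84,550 × 0.95 = $80,322.50.
Victim suffered great bodily injury (+50%): $80,322.50 × 1.5 = $120,483.75.
$120,483.75 is at or above the $5,500 minimum.
Rounded to the nearest dollar: $120,484.

$120,484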